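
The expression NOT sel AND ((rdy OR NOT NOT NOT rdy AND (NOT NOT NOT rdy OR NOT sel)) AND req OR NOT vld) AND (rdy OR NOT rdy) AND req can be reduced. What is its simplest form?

NOT sel AND req

NOT sel AND ((rdy OR NOT NOT NOT rdy AND (NOT NOT NOT rdy OR NOT sel)) AND req OR NOT vld) AND (rdy OR NOT rdy) AND req
= NOT sel AND ((rdy OR NOT NOT NOT rdy) AND req OR NOT vld) AND (rdy OR NOT rdy) AND req   (absorption)
= NOT sel AND ((rdy OR NOT rdy) AND req OR NOT vld) AND (rdy OR NOT rdy) AND req   (double negation)
= NOT sel AND (rdy OR NOT rdy) AND req   (absorption)
= NOT sel AND req   (complement / identity)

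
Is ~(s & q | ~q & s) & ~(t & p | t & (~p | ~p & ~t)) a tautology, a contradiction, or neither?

neither

~(s & q | ~q & s) & ~(t & p | t & (~p | ~p & ~t))
= ~s & ~(t & p | t & (~p | ~p & ~t))   (distribution)
= ~s & ~(t & p | t & ~p)   (absorption)
= ~s & ~t   (distribution)
This depends on s, t, so it is not a constant.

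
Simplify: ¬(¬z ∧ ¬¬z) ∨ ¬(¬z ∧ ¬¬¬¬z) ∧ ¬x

True

¬(¬z ∧ ¬¬z) ∨ ¬(¬z ∧ ¬¬¬¬z) ∧ ¬x
= ¬(¬z ∧ ¬¬z) ∨ ¬(¬z ∧ ¬¬z) ∧ ¬x
= ¬(¬z ∧ ¬¬z)
= z ∨ ¬z
= True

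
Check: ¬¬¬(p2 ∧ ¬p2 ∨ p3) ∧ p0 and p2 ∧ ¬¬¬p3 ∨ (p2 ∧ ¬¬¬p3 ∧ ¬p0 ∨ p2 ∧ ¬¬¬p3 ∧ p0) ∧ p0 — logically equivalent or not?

No

E1: ¬¬¬(p2 ∧ ¬p2 ∨ p3) ∧ p0
    = ¬(p2 ∧ ¬p2 ∨ p3) ∧ p0   — double negation
    = ¬p3 ∧ p0   — complement / identity
E2: p2 ∧ ¬¬¬p3 ∨ (p2 ∧ ¬¬¬p3 ∧ ¬p0 ∨ p2 ∧ ¬¬¬p3 ∧ p0) ∧ p0
    = p2 ∧ ¬¬¬p3 ∨ p2 ∧ ¬¬¬p3 ∧ p0   — distribution
    = p2 ∧ ¬¬¬p3   — absorption
    = p2 ∧ ¬p3   — double negation
These differ: at p0=0, p2=1, p3=0, E1 = 0 but E2 = 1.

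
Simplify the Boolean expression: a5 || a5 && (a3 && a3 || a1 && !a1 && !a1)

a5 || a5 && (a3 && a3 || a1 && !a1 && !a1)
= a5 || a5 && (a3 && a3 || a1 && !a1)   — idempotence
= a5 || a5 && (a3 || a1 && !a1)   — idempotence
= a5 || a5 && a3   — complement / identity
= a5   — absorption

a5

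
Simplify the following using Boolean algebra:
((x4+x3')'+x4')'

((x4+x3')'+x4')'
= (x4+x3')·x4
= x4

x4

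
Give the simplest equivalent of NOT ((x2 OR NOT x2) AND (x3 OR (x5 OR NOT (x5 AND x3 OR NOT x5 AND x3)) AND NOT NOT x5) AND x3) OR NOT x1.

NOT x3 OR NOT x1

NOT ((x2 OR NOT x2) AND (x3 OR (x5 OR NOT (x5 AND x3 OR NOT x5 AND x3)) AND NOT NOT x5) AND x3) OR NOT x1
= NOT ((x3 OR (x5 OR NOT (x5 AND x3 OR NOT x5 AND x3)) AND NOT NOT x5) AND x3) OR NOT x1   [complement / identity]
= NOT ((x3 OR (x5 OR NOT (x5 AND x3 OR NOT x5 AND x3)) AND x5) AND x3) OR NOT x1   [double negation]
= NOT ((x3 OR (x5 OR NOT x3) AND x5) AND x3) OR NOT x1   [distribution]
= NOT ((x3 OR x5) AND x3) OR NOT x1   [absorption]
= NOT x3 OR NOT x1   [absorption]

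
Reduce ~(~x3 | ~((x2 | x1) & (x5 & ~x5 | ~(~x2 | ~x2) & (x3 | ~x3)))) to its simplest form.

x3 & x2

~(~x3 | ~((x2 | x1) & (x5 & ~x5 | ~(~x2 | ~x2) & (x3 | ~x3))))
= ~(~x3 | ~((x2 | x1) & (x5 & ~x5 | ~(~x2 | ~x2))))   (complement / identity)
= x3 & (x2 | x1) & (x5 & ~x5 | ~(~x2 | ~x2))   (De Morgan)
= x3 & (x2 | x1) & ~(~x2 | ~x2)   (complement / identity)
= x3 & (x2 | x1) & ~~x2   (idempotence)
= x3 & (x2 | x1) & x2   (double negation)
= x3 & x2   (absorption)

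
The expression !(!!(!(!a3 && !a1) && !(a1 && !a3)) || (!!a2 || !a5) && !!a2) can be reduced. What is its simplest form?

!a3 && !a2

!(!!(!(!a3 && !a1) && !(a1 && !a3)) || (!!a2 || !a5) && !!a2)
= !(!!(!(!a3 && !a1) && !(a1 && !a3)) || !!a2)
= !(!(!a3 && !a1 || a1 && !a3) || !!a2)
= !(!!a3 || !!a2)
= !a3 && !a2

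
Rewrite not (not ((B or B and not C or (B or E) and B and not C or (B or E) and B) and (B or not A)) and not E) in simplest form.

B or E

not (not ((B or B and not C or (B or E) and B and not C or (B or E) and B) and (B or not A)) and not E)
= not (not ((B or B and not C or (B or E) and B) and (B or not A)) and not E)   [absorption]
= not (not (B or (B and not C or (B or E) and B) and not A) and not E)   [distribution]
= not (not (B or (B and not C or B) and not A) and not E)   [absorption]
= not (not (B or B and not A) and not E)   [absorption]
= not (not B and not E)   [absorption]
= B or E   [De Morgan]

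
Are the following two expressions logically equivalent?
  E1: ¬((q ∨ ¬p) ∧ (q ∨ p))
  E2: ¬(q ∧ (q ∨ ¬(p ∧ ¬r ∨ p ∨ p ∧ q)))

E1: ¬((q ∨ ¬p) ∧ (q ∨ p))
    = ¬(¬p ∧ p ∨ q)   (distribution)
    = ¬q   (complement / identity)
E2: ¬(q ∧ (q ∨ ¬(p ∧ ¬r ∨ p ∨ p ∧ q)))
    = ¬(q ∧ (q ∨ ¬(p ∧ ¬r ∨ p)))   (absorption)
    = ¬(q ∧ (q ∨ ¬p))   (absorption)
    = ¬q   (absorption)
Both reduce to ¬q, so they are equivalent.

Yes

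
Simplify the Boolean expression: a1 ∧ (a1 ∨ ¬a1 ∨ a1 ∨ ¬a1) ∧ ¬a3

a1 ∧ ¬a3

a1 ∧ (a1 ∨ ¬a1 ∨ a1 ∨ ¬a1) ∧ ¬a3
= a1 ∧ (a1 ∨ ¬a1) ∧ ¬a3
= a1 ∧ ¬a3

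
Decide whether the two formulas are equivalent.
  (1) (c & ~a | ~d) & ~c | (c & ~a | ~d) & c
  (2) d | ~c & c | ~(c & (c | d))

E1: (c & ~a | ~d) & ~c | (c & ~a | ~d) & c
    = c & ~a | ~d   — distribution
E2: d | ~c & c | ~(c & (c | d))
    = d | ~c & c | ~c   — absorption
    = d | ~c   — complement / identity
These differ: at a=1, c=0, d=1, E1 = 0 but E2 = 1.

No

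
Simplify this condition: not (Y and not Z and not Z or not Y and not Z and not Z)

not (Y and not Z and not Z or not Y and not Z and not Z)
= not (not Z and not Z)   (distribution)
= Z or Z   (De Morgan)
= Z   (idempotence)

Z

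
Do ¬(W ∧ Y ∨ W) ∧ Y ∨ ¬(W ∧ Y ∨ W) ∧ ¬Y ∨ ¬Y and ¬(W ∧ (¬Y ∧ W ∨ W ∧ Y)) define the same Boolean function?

No

E1: ¬(W ∧ Y ∨ W) ∧ Y ∨ ¬(W ∧ Y ∨ W) ∧ ¬Y ∨ ¬Y
    = ¬(W ∧ Y ∨ W) ∨ ¬Y   [distribution]
    = ¬W ∨ ¬Y   [absorption]
E2: ¬(W ∧ (¬Y ∧ W ∨ W ∧ Y))
    = ¬(W ∧ W)   [distribution]
    = ¬W   [idempotence]
These differ: at W=1, Y=0, E1 = 1 but E2 = 0.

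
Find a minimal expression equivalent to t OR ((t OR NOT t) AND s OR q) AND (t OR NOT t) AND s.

t OR s

t OR ((t OR NOT t) AND s OR q) AND (t OR NOT t) AND s
= t OR (t OR NOT t) AND s   — absorption
= t OR s   — complement / identity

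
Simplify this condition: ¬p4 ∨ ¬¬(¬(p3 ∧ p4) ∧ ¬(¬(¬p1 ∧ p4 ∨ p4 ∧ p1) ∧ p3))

¬p4 ∨ ¬¬(¬(p3 ∧ p4) ∧ ¬(¬(¬p1 ∧ p4 ∨ p4 ∧ p1) ∧ p3))
= ¬p4 ∨ ¬¬(¬(p3 ∧ p4) ∧ ¬(¬p4 ∧ p3))
= ¬p4 ∨ ¬(p3 ∧ p4 ∨ ¬p4 ∧ p3)
= ¬p4 ∨ ¬p3

¬p4 ∨ ¬p3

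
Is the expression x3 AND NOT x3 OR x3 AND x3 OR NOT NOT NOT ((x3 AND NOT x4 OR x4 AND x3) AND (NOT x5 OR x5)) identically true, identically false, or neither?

x3 AND NOT x3 OR x3 AND x3 OR NOT NOT NOT ((x3 AND NOT x4 OR x4 AND x3) AND (NOT x5 OR x5))
= x3 AND NOT x3 OR x3 AND x3 OR NOT ((x3 AND NOT x4 OR x4 AND x3) AND (NOT x5 OR x5))   (double negation)
= x3 OR NOT ((x3 AND NOT x4 OR x4 AND x3) AND (NOT x5 OR x5))   (distribution)
= x3 OR NOT (x3 AND (NOT x5 OR x5))   (distribution)
= x3 OR NOT x3   (complement / identity)
= TRUE   (complement)

identically true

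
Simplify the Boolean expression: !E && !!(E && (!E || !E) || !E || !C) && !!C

!E && !!(E && (!E || !E) || !E || !C) && !!C
= !E && (E && (!E || !E) || !E || !C) && !!C   — double negation
= !E && (E && !E || !E || !C) && !!C   — idempotence
= !E && (!E || !C) && !!C   — complement / identity
= !E && (!E || !C) && C   — double negation
= !E && C   — absorption

!E && C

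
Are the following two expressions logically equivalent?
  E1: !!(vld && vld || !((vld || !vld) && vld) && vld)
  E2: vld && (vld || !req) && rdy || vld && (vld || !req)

Yes

E1: !!(vld && vld || !((vld || !vld) && vld) && vld)
    = !!(vld && vld || !vld && vld)
    = !!vld
    = vld
E2: vld && (vld || !req) && rdy || vld && (vld || !req)
    = vld && (vld || !req)
    = vld
Both reduce to vld, so they are equivalent.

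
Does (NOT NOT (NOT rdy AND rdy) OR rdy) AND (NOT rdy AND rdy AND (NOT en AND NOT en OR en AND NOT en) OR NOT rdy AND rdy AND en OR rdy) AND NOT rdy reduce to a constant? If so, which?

yes, False

(NOT NOT (NOT rdy AND rdy) OR rdy) AND (NOT rdy AND rdy AND (NOT en AND NOT en OR en AND NOT en) OR NOT rdy AND rdy AND en OR rdy) AND NOT rdy
= (NOT NOT (NOT rdy AND rdy) OR rdy) AND (NOT rdy AND rdy AND NOT en OR NOT rdy AND rdy AND en OR rdy) AND NOT rdy   — distribution
= (NOT rdy AND rdy OR rdy) AND (NOT rdy AND rdy AND NOT en OR NOT rdy AND rdy AND en OR rdy) AND NOT rdy   — double negation
= (NOT rdy AND rdy OR rdy) AND (NOT rdy AND rdy OR rdy) AND NOT rdy   — distribution
= (rdy AND rdy OR NOT rdy AND rdy) AND NOT rdy   — distribution
= rdy AND NOT rdy   — distribution
= FALSE   — complement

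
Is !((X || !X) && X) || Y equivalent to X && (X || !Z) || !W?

E1: !((X || !X) && X) || Y
    = !X || Y   [complement / identity]
E2: X && (X || !Z) || !W
    = X || !W   [absorption]
These differ: at W=1, X=0, Y=0, Z=1, E1 = 1 but E2 = 0.

No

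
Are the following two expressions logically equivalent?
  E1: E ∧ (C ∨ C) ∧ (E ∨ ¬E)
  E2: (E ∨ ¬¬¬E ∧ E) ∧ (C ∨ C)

Yes

E1: E ∧ (C ∨ C) ∧ (E ∨ ¬E)
    = E ∧ (C ∨ C)   — complement / identity
    = E ∧ C   — idempotence
E2: (E ∨ ¬¬¬E ∧ E) ∧ (C ∨ C)
    = (E ∨ ¬¬¬E ∧ E) ∧ C   — idempotence
    = (E ∨ ¬E ∧ E) ∧ C   — double negation
    = E ∧ C   — complement / identity
Both reduce to E ∧ C, so they are equivalent.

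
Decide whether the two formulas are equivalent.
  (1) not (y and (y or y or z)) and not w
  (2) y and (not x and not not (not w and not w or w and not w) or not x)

No

E1: not (y and (y or y or z)) and not w
    = not (y and (y or z)) and not w
    = not y and not w
E2: y and (not x and not not (not w and not w or w and not w) or not x)
    = y and (not x and not not not w or not x)
    = y and (not x and not w or not x)
    = y and not x
These differ: at w=0, x=0, y=0, z=0, E1 = 1 but E2 = 0.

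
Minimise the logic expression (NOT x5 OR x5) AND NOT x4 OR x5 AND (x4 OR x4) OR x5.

(NOT x5 OR x5) AND NOT x4 OR x5 AND (x4 OR x4) OR x5
= (NOT x5 OR x5) AND NOT x4 OR x5 AND x4 OR x5
= NOT x4 OR x5 AND x4 OR x5
= NOT x4 OR x5

NOT x4 OR x5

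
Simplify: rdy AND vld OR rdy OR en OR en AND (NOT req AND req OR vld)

rdy OR en

rdy AND vld OR rdy OR en OR en AND (NOT req AND req OR vld)
= rdy AND vld OR rdy OR en OR en AND vld   (complement / identity)
= rdy OR en OR en AND vld   (absorption)
= rdy OR en   (absorption)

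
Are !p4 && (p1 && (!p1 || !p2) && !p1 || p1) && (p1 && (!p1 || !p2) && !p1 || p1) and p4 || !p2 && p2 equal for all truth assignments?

E1: !p4 && (p1 && (!p1 || !p2) && !p1 || p1) && (p1 && (!p1 || !p2) && !p1 || p1)
    = !p4 && (p1 && p1 || p1 && (!p1 || !p2) && !p1)
    = !p4 && (p1 && p1 || p1 && !p1)
    = !p4 && p1
E2: p4 || !p2 && p2
    = p4
These differ: at p1=0, p2=1, p4=1, E1 = 0 but E2 = 1.

No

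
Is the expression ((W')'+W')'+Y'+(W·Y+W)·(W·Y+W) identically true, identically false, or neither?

((W')'+W')'+Y'+(W·Y+W)·(W·Y+W)
= W'·W+Y'+(W·Y+W)·(W·Y+W)   — De Morgan
= W'·W+Y'+W·Y+W   — idempotence
= Y'+W·Y+W   — complement / identity
= Y'+W   — absorption
This depends on W, Y, so it is not a constant.

neither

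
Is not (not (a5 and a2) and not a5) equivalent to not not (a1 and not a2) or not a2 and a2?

E1: not (not (a5 and a2) and not a5)
    = a5 and a2 or a5
    = a5
E2: not not (a1 and not a2) or not a2 and a2
    = a1 and not a2 or not a2 and a2
    = a1 and not a2
These differ: at a1=0, a2=0, a5=1, E1 = 1 but E2 = 0.

No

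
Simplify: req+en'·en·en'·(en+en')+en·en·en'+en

req+en'·en·en'·(en+en')+en·en·en'+en
= req+en'·en·en'+en·en·en'+en   (complement / identity)
= req+(en·en'+en·en)·en'+en   (distribution)
= req+en·en'+en   (distribution)
= req+en   (complement / identity)

req+en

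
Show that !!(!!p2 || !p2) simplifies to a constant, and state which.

true

!!(!!p2 || !p2)
= !!p2 || !p2
= p2 || !p2
= true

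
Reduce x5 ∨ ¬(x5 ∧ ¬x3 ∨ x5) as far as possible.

x5 ∨ ¬(x5 ∧ ¬x3 ∨ x5)
= x5 ∨ ¬x5
= True

True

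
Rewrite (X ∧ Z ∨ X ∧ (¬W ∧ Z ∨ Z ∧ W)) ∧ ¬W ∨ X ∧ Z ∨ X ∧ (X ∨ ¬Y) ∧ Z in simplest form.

(X ∧ Z ∨ X ∧ (¬W ∧ Z ∨ Z ∧ W)) ∧ ¬W ∨ X ∧ Z ∨ X ∧ (X ∨ ¬Y) ∧ Z
= (X ∧ Z ∨ X ∧ Z) ∧ ¬W ∨ X ∧ Z ∨ X ∧ (X ∨ ¬Y) ∧ Z   [distribution]
= (X ∧ Z ∨ X ∧ Z) ∧ ¬W ∨ X ∧ Z ∨ X ∧ Z   [absorption]
= X ∧ Z ∨ X ∧ Z   [absorption]
= X ∧ Z   [idempotence]

X ∧ Z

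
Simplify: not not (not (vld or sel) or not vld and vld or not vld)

not vld

not not (not (vld or sel) or not vld and vld or not vld)
= not not (not (vld or sel) or not vld)   — complement / identity
= not ((vld or sel) and vld)   — De Morgan
= not vld   — absorption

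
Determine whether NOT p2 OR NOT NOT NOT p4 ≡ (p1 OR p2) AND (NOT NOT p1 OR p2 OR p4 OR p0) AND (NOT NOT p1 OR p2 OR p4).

No

E1: NOT p2 OR NOT NOT NOT p4
    = NOT p2 OR NOT p4   — double negation
E2: (p1 OR p2) AND (NOT NOT p1 OR p2 OR p4 OR p0) AND (NOT NOT p1 OR p2 OR p4)
    = (p1 OR p2) AND (NOT NOT p1 OR p2 OR p4)   — absorption
    = (p1 OR p2) AND (p1 OR p2 OR p4)   — double negation
    = p1 OR p2   — absorption
These differ: at p0=0, p1=0, p2=0, p4=0, E1 = 1 but E2 = 0.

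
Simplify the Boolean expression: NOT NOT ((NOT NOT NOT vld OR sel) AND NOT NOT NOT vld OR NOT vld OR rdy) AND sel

NOT NOT ((NOT NOT NOT vld OR sel) AND NOT NOT NOT vld OR NOT vld OR rdy) AND sel
= NOT NOT (NOT NOT NOT vld OR NOT vld OR rdy) AND sel
= NOT NOT (NOT vld OR NOT vld OR rdy) AND sel
= (NOT vld OR NOT vld OR rdy) AND sel
= (NOT vld OR rdy) AND sel

(NOT vld OR rdy) AND sel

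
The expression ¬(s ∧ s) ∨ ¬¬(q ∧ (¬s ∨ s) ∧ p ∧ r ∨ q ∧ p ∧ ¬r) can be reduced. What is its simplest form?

¬s ∨ q ∧ p

¬(s ∧ s) ∨ ¬¬(q ∧ (¬s ∨ s) ∧ p ∧ r ∨ q ∧ p ∧ ¬r)
= ¬(s ∧ s) ∨ q ∧ (¬s ∨ s) ∧ p ∧ r ∨ q ∧ p ∧ ¬r
= ¬(s ∧ s) ∨ q ∧ p ∧ r ∨ q ∧ p ∧ ¬r
= ¬(s ∧ s) ∨ q ∧ p
= ¬s ∨ q ∧ p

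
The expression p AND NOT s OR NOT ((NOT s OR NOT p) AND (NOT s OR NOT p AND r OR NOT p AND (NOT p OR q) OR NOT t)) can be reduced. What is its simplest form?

p

p AND NOT s OR NOT ((NOT s OR NOT p) AND (NOT s OR NOT p AND r OR NOT p AND (NOT p OR q) OR NOT t))
= p AND NOT s OR NOT ((NOT s OR NOT p) AND (NOT s OR NOT p AND r OR NOT p OR NOT t))   [absorption]
= p AND NOT s OR NOT ((NOT s OR NOT p) AND (NOT s OR NOT p OR NOT t))   [absorption]
= p AND NOT s OR NOT (NOT s OR NOT p)   [absorption]
= p AND NOT s OR s AND p   [De Morgan]
= p   [distribution]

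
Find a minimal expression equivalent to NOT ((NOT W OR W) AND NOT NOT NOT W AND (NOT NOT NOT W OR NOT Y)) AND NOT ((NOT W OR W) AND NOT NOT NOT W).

W

NOT ((NOT W OR W) AND NOT NOT NOT W AND (NOT NOT NOT W OR NOT Y)) AND NOT ((NOT W OR W) AND NOT NOT NOT W)
= NOT ((NOT W OR W) AND NOT NOT NOT W) AND NOT ((NOT W OR W) AND NOT NOT NOT W)   — absorption
= NOT ((NOT W OR W) AND NOT NOT NOT W)   — idempotence
= NOT NOT NOT NOT W   — complement / identity
= NOT NOT W   — double negation
= W   — double negation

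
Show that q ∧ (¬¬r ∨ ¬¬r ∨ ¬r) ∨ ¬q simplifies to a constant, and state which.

q ∧ (¬¬r ∨ ¬¬r ∨ ¬r) ∨ ¬q
= q ∧ (¬¬r ∨ ¬r) ∨ ¬q
= q ∧ (r ∨ ¬r) ∨ ¬q
= q ∨ ¬q
= True

True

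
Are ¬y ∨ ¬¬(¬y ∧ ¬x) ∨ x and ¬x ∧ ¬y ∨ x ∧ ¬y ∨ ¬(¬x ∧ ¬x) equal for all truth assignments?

E1: ¬y ∨ ¬¬(¬y ∧ ¬x) ∨ x
    = ¬y ∨ ¬y ∧ ¬x ∨ x
    = ¬y ∨ x
E2: ¬x ∧ ¬y ∨ x ∧ ¬y ∨ ¬(¬x ∧ ¬x)
    = ¬y ∨ ¬(¬x ∧ ¬x)
    = ¬y ∨ x ∨ x
    = ¬y ∨ x
Both reduce to ¬y ∨ x, so they are equivalent.

Yes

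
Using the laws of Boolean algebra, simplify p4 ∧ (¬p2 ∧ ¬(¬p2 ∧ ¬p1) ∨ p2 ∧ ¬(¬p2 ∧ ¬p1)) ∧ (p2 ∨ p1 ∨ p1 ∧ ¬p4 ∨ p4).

p4 ∧ (p2 ∨ p1)

p4 ∧ (¬p2 ∧ ¬(¬p2 ∧ ¬p1) ∨ p2 ∧ ¬(¬p2 ∧ ¬p1)) ∧ (p2 ∨ p1 ∨ p1 ∧ ¬p4 ∨ p4)
= p4 ∧ (¬p2 ∧ ¬(¬p2 ∧ ¬p1) ∨ p2 ∧ ¬(¬p2 ∧ ¬p1)) ∧ (p2 ∨ p1 ∨ p4)   [absorption]
= p4 ∧ ¬(¬p2 ∧ ¬p1) ∧ (p2 ∨ p1 ∨ p4)   [distribution]
= p4 ∧ (p2 ∨ p1) ∧ (p2 ∨ p1 ∨ p4)   [De Morgan]
= p4 ∧ (p2 ∨ p1)   [absorption]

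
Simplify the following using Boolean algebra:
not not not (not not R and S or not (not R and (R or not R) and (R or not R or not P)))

not not not (not not R and S or not (not R and (R or not R) and (R or not R or not P)))
= not not not (not not R and S or not (not R and (R or not R)))   — absorption
= not not not (not not R and S or not not R)   — complement / identity
= not not not not not R   — absorption
= not not not R   — double negation
= not R   — double negation

not R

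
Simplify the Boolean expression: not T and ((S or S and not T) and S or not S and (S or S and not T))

not T and S

not T and ((S or S and not T) and S or not S and (S or S and not T))
= not T and (S or S and not T)   (distribution)
= not T and S   (absorption)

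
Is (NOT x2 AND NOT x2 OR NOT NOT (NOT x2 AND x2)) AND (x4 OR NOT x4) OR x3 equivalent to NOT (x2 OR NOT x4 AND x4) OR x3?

E1: (NOT x2 AND NOT x2 OR NOT NOT (NOT x2 AND x2)) AND (x4 OR NOT x4) OR x3
    = (NOT x2 AND NOT x2 OR NOT x2 AND x2) AND (x4 OR NOT x4) OR x3
    = NOT x2 AND (x4 OR NOT x4) OR x3
    = NOT x2 OR x3
E2: NOT (x2 OR NOT x4 AND x4) OR x3
    = NOT x2 OR x3
Both reduce to NOT x2 OR x3, so they are equivalent.

Yes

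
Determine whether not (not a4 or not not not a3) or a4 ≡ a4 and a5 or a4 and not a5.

E1: not (not a4 or not not not a3) or a4
    = not (not a4 or not a3) or a4   [double negation]
    = a4 and a3 or a4   [De Morgan]
    = a4   [absorption]
E2: a4 and a5 or a4 and not a5
    = a4   [distribution]
Both reduce to a4, so they are equivalent.

Yes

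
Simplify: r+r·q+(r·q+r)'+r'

r+r·q+(r·q+r)'+r'
= r+r·q+r'+r'   (absorption)
= r+r'+r'   (absorption)
= r+r'   (idempotence)
= 1   (complement)

1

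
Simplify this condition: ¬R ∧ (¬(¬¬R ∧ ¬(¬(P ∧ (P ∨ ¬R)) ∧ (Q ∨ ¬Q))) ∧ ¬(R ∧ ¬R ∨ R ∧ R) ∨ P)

¬R ∧ (¬(¬¬R ∧ ¬(¬(P ∧ (P ∨ ¬R)) ∧ (Q ∨ ¬Q))) ∧ ¬(R ∧ ¬R ∨ R ∧ R) ∨ P)
= ¬R ∧ (¬(¬¬R ∧ ¬(¬(P ∧ (P ∨ ¬R)) ∧ (Q ∨ ¬Q))) ∧ ¬R ∨ P)   (distribution)
= ¬R ∧ ((¬R ∨ ¬(P ∧ (P ∨ ¬R)) ∧ (Q ∨ ¬Q)) ∧ ¬R ∨ P)   (De Morgan)
= ¬R ∧ ((¬R ∨ ¬P ∧ (Q ∨ ¬Q)) ∧ ¬R ∨ P)   (absorption)
= ¬R ∧ ((¬R ∨ ¬P) ∧ ¬R ∨ P)   (complement / identity)
= ¬R ∧ (¬R ∨ P)   (absorption)
= ¬R   (absorption)

¬R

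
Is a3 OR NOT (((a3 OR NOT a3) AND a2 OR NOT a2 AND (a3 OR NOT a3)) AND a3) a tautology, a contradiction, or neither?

a3 OR NOT (((a3 OR NOT a3) AND a2 OR NOT a2 AND (a3 OR NOT a3)) AND a3)
= a3 OR NOT ((a3 OR NOT a3) AND a3)   [distribution]
= a3 OR NOT a3   [complement / identity]
= TRUE   [complement]

tautology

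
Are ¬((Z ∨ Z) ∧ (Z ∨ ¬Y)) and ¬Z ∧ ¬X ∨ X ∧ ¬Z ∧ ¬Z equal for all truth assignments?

Yes

E1: ¬((Z ∨ Z) ∧ (Z ∨ ¬Y))
    = ¬(Z ∨ Z ∧ ¬Y)   — distribution
    = ¬Z   — absorption
E2: ¬Z ∧ ¬X ∨ X ∧ ¬Z ∧ ¬Z
    = ¬Z ∧ ¬X ∨ X ∧ ¬Z   — idempotence
    = ¬Z   — distribution
Both reduce to ¬Z, so they are equivalent.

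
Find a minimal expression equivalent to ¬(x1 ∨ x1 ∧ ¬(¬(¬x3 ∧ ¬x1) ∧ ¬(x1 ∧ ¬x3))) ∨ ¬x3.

¬(x1 ∨ x1 ∧ ¬(¬(¬x3 ∧ ¬x1) ∧ ¬(x1 ∧ ¬x3))) ∨ ¬x3
= ¬(x1 ∨ x1 ∧ (¬x3 ∧ ¬x1 ∨ x1 ∧ ¬x3)) ∨ ¬x3
= ¬(x1 ∨ x1 ∧ ¬x3) ∨ ¬x3
= ¬x1 ∨ ¬x3

¬x1 ∨ ¬x3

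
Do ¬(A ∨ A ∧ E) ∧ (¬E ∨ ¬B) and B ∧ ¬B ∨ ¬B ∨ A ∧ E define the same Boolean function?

No

E1: ¬(A ∨ A ∧ E) ∧ (¬E ∨ ¬B)
    = ¬A ∧ (¬E ∨ ¬B)
E2: B ∧ ¬B ∨ ¬B ∨ A ∧ E
    = ¬B ∨ A ∧ E
These differ: at A=1, B=0, E=0, E1 = 0 but E2 = 1.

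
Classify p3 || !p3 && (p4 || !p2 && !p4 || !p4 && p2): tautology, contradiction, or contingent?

p3 || !p3 && (p4 || !p2 && !p4 || !p4 && p2)
= p3 || !p3 && (p4 || !p4)
= p3 || !p3
= true

tautology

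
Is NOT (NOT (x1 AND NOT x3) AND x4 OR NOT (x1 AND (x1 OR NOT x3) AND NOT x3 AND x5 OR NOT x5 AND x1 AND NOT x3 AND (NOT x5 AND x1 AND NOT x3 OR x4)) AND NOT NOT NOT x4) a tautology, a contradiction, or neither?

neither

NOT (NOT (x1 AND NOT x3) AND x4 OR NOT (x1 AND (x1 OR NOT x3) AND NOT x3 AND x5 OR NOT x5 AND x1 AND NOT x3 AND (NOT x5 AND x1 AND NOT x3 OR x4)) AND NOT NOT NOT x4)
= NOT (NOT (x1 AND NOT x3) AND x4 OR NOT (x1 AND NOT x3 AND x5 OR NOT x5 AND x1 AND NOT x3 AND (NOT x5 AND x1 AND NOT x3 OR x4)) AND NOT NOT NOT x4)   (absorption)
= NOT (NOT (x1 AND NOT x3) AND x4 OR NOT (x1 AND NOT x3 AND x5 OR NOT x5 AND x1 AND NOT x3 AND (NOT x5 AND x1 AND NOT x3 OR x4)) AND NOT x4)   (double negation)
= NOT (NOT (x1 AND NOT x3) AND x4 OR NOT (x1 AND NOT x3 AND x5 OR NOT x5 AND x1 AND NOT x3) AND NOT x4)   (absorption)
= NOT (NOT (x1 AND NOT x3) AND x4 OR NOT (x1 AND NOT x3) AND NOT x4)   (distribution)
= NOT NOT (x1 AND NOT x3)   (distribution)
= x1 AND NOT x3   (double negation)
This depends on x1, x3, so it is not a constant.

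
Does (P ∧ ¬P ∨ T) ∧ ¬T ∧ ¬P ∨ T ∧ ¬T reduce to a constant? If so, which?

yes, False

(P ∧ ¬P ∨ T) ∧ ¬T ∧ ¬P ∨ T ∧ ¬T
= T ∧ ¬T ∧ ¬P ∨ T ∧ ¬T
= T ∧ ¬T
= False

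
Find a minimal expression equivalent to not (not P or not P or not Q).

not (not P or not P or not Q)
= not (not P or not Q)   [idempotence]
= P and Q   [De Morgan]

P and Q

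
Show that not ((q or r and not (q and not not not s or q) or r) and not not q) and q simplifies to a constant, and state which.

not ((q or r and not (q and not not not s or q) or r) and not not q) and q
= not ((q or r and not (q and not s or q) or r) and not not q) and q   [double negation]
= not ((q or r and not q or r) and not not q) and q   [absorption]
= not ((q or r and not q or r) and q) and q   [double negation]
= not ((q or r) and q) and q   [absorption]
= not q and q   [absorption]
= False   [complement]

False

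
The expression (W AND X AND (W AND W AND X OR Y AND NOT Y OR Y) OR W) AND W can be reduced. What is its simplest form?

W

(W AND X AND (W AND W AND X OR Y AND NOT Y OR Y) OR W) AND W
= (W AND X AND (W AND W AND X OR Y) OR W) AND W   [complement / identity]
= (W AND X AND (W AND X OR Y) OR W) AND W   [idempotence]
= (W AND X OR W) AND W   [absorption]
= W AND W   [absorption]
= W   [idempotence]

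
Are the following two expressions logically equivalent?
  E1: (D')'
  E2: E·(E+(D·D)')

No

E1: (D')'
    = D   — double negation
E2: E·(E+(D·D)')
    = E·(E+D')   — idempotence
    = E   — absorption
These differ: at D=0, E=1, E1 = 0 but E2 = 1.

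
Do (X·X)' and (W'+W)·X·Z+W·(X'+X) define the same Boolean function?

No

E1: (X·X)'
    = X'   (idempotence)
E2: (W'+W)·X·Z+W·(X'+X)
    = (W'+W)·X·Z+W   (complement / identity)
    = X·Z+W   (complement / identity)
These differ: at W=0, X=0, Z=0, E1 = 1 but E2 = 0.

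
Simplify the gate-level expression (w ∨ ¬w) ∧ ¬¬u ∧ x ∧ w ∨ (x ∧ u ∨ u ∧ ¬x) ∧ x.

(w ∨ ¬w) ∧ ¬¬u ∧ x ∧ w ∨ (x ∧ u ∨ u ∧ ¬x) ∧ x
= ¬¬u ∧ x ∧ w ∨ (x ∧ u ∨ u ∧ ¬x) ∧ x   — complement / identity
= ¬¬u ∧ x ∧ w ∨ u ∧ x   — distribution
= u ∧ x ∧ w ∨ u ∧ x   — double negation
= u ∧ x   — absorption

u ∧ x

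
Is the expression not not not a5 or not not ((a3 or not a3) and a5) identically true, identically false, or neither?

not not not a5 or not not ((a3 or not a3) and a5)
= not not not a5 or not not a5   [complement / identity]
= not a5 or not not a5   [double negation]
= not a5 or a5   [double negation]
= True   [complement]

identically true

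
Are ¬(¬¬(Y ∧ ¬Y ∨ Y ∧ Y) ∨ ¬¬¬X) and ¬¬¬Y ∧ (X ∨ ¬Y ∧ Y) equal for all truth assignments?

Yes

E1: ¬(¬¬(Y ∧ ¬Y ∨ Y ∧ Y) ∨ ¬¬¬X)
    = ¬(¬¬(Y ∧ (¬Y ∨ Y)) ∨ ¬¬¬X)   (distribution)
    = ¬(¬¬Y ∨ ¬¬¬X)   (complement / identity)
    = ¬(¬¬Y ∨ ¬X)   (double negation)
    = ¬Y ∧ X   (De Morgan)
E2: ¬¬¬Y ∧ (X ∨ ¬Y ∧ Y)
    = ¬¬¬Y ∧ X   (complement / identity)
    = ¬Y ∧ X   (double negation)
Both reduce to ¬Y ∧ X, so they are equivalent.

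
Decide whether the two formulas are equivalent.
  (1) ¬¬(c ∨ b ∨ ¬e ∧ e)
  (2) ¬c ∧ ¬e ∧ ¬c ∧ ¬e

E1: ¬¬(c ∨ b ∨ ¬e ∧ e)
    = ¬¬(c ∨ b)   [complement / identity]
    = c ∨ b   [double negation]
E2: ¬c ∧ ¬e ∧ ¬c ∧ ¬e
    = ¬c ∧ ¬e   [idempotence]
These differ: at b=1, c=1, e=1, E1 = 1 but E2 = 0.

No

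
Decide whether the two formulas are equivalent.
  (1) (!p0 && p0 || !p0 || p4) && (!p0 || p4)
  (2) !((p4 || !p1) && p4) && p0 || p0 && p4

No

E1: (!p0 && p0 || !p0 || p4) && (!p0 || p4)
    = (!p0 || p4) && (!p0 || p4)   — complement / identity
    = !p0 || p4   — idempotence
E2: !((p4 || !p1) && p4) && p0 || p0 && p4
    = !p4 && p0 || p0 && p4   — absorption
    = p0   — distribution
These differ: at p0=0, p1=0, p4=0, E1 = 1 but E2 = 0.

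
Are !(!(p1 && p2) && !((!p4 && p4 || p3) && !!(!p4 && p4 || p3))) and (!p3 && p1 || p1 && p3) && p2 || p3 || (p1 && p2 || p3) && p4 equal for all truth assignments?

E1: !(!(p1 && p2) && !((!p4 && p4 || p3) && !!(!p4 && p4 || p3)))
    = !(!(p1 && p2) && !((!p4 && p4 || p3) && (!p4 && p4 || p3)))
    = p1 && p2 || (!p4 && p4 || p3) && (!p4 && p4 || p3)
    = p1 && p2 || !p4 && p4 || p3
    = p1 && p2 || p3
E2: (!p3 && p1 || p1 && p3) && p2 || p3 || (p1 && p2 || p3) && p4
    = p1 && p2 || p3 || (p1 && p2 || p3) && p4
    = p1 && p2 || p3
Both reduce to p1 && p2 || p3, so they are equivalent.

Yes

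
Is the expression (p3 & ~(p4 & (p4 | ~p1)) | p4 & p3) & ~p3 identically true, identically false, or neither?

identically false

(p3 & ~(p4 & (p4 | ~p1)) | p4 & p3) & ~p3
= (p3 & ~p4 | p4 & p3) & ~p3   (absorption)
= p3 & ~p3   (distribution)
= 0   (complement)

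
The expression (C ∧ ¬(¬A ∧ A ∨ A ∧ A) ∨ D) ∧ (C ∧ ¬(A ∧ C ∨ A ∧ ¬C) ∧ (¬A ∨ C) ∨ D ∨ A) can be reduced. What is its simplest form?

C ∧ ¬A ∨ D

(C ∧ ¬(¬A ∧ A ∨ A ∧ A) ∨ D) ∧ (C ∧ ¬(A ∧ C ∨ A ∧ ¬C) ∧ (¬A ∨ C) ∨ D ∨ A)
= (C ∧ ¬A ∨ D) ∧ (C ∧ ¬(A ∧ C ∨ A ∧ ¬C) ∧ (¬A ∨ C) ∨ D ∨ A)   — distribution
= (C ∧ ¬A ∨ D) ∧ (C ∧ ¬A ∧ (¬A ∨ C) ∨ D ∨ A)   — distribution
= (C ∧ ¬A ∨ D) ∧ (C ∧ ¬A ∨ D ∨ A)   — absorption
= C ∧ ¬A ∨ D   — absorption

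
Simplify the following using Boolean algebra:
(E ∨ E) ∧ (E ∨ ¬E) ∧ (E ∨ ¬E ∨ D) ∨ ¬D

E ∨ ¬D

(E ∨ E) ∧ (E ∨ ¬E) ∧ (E ∨ ¬E ∨ D) ∨ ¬D
= E ∧ (E ∨ ¬E) ∧ (E ∨ ¬E ∨ D) ∨ ¬D   — idempotence
= E ∧ (E ∨ ¬E) ∨ ¬D   — absorption
= E ∨ ¬D   — complement / identity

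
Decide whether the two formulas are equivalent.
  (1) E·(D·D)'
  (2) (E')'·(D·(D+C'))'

E1: E·(D·D)'
    = E·D'   — idempotence
E2: (E')'·(D·(D+C'))'
    = (E')'·D'   — absorption
    = E·D'   — double negation
Both reduce to E·D', so they are equivalent.

Yes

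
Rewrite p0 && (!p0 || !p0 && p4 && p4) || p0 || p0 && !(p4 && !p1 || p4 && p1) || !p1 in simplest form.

p0 && (!p0 || !p0 && p4 && p4) || p0 || p0 && !(p4 && !p1 || p4 && p1) || !p1
= p0 && (!p0 || !p0 && p4) || p0 || p0 && !(p4 && !p1 || p4 && p1) || !p1
= p0 && !p0 || p0 || p0 && !(p4 && !p1 || p4 && p1) || !p1
= p0 && !p0 || p0 || p0 && !p4 || !p1
= p0 && !p0 || p0 || !p1
= p0 || !p1

p0 || !p1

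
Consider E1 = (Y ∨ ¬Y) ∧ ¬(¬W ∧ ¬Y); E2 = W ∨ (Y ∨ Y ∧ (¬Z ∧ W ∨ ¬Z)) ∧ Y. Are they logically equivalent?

Yes

E1: (Y ∨ ¬Y) ∧ ¬(¬W ∧ ¬Y)
    = ¬(¬W ∧ ¬Y)   — complement / identity
    = W ∨ Y   — De Morgan
E2: W ∨ (Y ∨ Y ∧ (¬Z ∧ W ∨ ¬Z)) ∧ Y
    = W ∨ (Y ∨ Y ∧ ¬Z) ∧ Y   — absorption
    = W ∨ Y ∧ Y   — absorption
    = W ∨ Y   — idempotence
Both reduce to W ∨ Y, so they are equivalent.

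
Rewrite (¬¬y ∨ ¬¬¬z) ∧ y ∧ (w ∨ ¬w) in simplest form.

(¬¬y ∨ ¬¬¬z) ∧ y ∧ (w ∨ ¬w)
= (y ∨ ¬¬¬z) ∧ y ∧ (w ∨ ¬w)   (double negation)
= (y ∨ ¬¬¬z) ∧ y   (complement / identity)
= (y ∨ ¬z) ∧ y   (double negation)
= y   (absorption)

y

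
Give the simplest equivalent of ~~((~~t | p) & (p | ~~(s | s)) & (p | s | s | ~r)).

p | t & s

~~((~~t | p) & (p | ~~(s | s)) & (p | s | s | ~r))
= (~~t | p) & (p | ~~(s | s)) & (p | s | s | ~r)
= (~~t | p) & (p | s | s) & (p | s | s | ~r)
= (~~t | p) & (p | s | s)
= (~~t | p) & (p | s)
= (t | p) & (p | s)
= p | t & s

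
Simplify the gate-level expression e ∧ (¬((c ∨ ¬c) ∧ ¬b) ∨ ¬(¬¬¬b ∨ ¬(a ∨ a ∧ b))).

e ∧ (¬((c ∨ ¬c) ∧ ¬b) ∨ ¬(¬¬¬b ∨ ¬(a ∨ a ∧ b)))
= e ∧ (¬((c ∨ ¬c) ∧ ¬b) ∨ ¬¬b ∧ (a ∨ a ∧ b))   — De Morgan
= e ∧ (¬¬b ∨ ¬¬b ∧ (a ∨ a ∧ b))   — complement / identity
= e ∧ (¬¬b ∨ ¬¬b ∧ a)   — absorption
= e ∧ ¬¬b   — absorption
= e ∧ b   — double negation

e ∧ b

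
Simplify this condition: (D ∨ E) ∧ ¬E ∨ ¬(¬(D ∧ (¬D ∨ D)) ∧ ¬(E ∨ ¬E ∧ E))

D ∨ E

(D ∨ E) ∧ ¬E ∨ ¬(¬(D ∧ (¬D ∨ D)) ∧ ¬(E ∨ ¬E ∧ E))
= (D ∨ E) ∧ ¬E ∨ ¬(¬D ∧ ¬(E ∨ ¬E ∧ E))
= (D ∨ E) ∧ ¬E ∨ ¬(¬D ∧ ¬E)
= (D ∨ E) ∧ ¬E ∨ D ∨ E
= D ∨ E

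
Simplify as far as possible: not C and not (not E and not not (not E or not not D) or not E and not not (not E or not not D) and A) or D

not C and not (not E and not not (not E or not not D) or not E and not not (not E or not not D) and A) or D
= not C and not (not E and not not (not E or not not D)) or D   (absorption)
= not C and not (not E and not (E and not D)) or D   (De Morgan)
= not C and (E or E and not D) or D   (De Morgan)
= not C and E or D   (absorption)

not C and E or D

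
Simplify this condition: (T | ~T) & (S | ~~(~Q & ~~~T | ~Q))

(T | ~T) & (S | ~~(~Q & ~~~T | ~Q))
= S | ~~(~Q & ~~~T | ~Q)   [complement / identity]
= S | ~~(~Q & ~T | ~Q)   [double negation]
= S | ~~~Q   [absorption]
= S | ~Q   [double negation]

S | ~Q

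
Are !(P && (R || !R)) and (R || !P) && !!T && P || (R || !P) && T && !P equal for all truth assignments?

No

E1: !(P && (R || !R))
    = !P   [complement / identity]
E2: (R || !P) && !!T && P || (R || !P) && T && !P
    = (R || !P) && T && P || (R || !P) && T && !P   [double negation]
    = (R || !P) && T   [distribution]
These differ: at P=0, R=0, T=0, E1 = 1 but E2 = 0.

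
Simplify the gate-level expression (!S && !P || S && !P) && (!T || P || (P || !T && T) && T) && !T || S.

!P && !T || S

(!S && !P || S && !P) && (!T || P || (P || !T && T) && T) && !T || S
= !P && (!T || P || (P || !T && T) && T) && !T || S   — distribution
= !P && (!T || P || P && T) && !T || S   — complement / identity
= !P && (!T || P) && !T || S   — absorption
= !P && !T || S   — absorption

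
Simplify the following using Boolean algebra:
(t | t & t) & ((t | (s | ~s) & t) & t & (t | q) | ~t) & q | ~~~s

t & q | ~s

(t | t & t) & ((t | (s | ~s) & t) & t & (t | q) | ~t) & q | ~~~s
= (t | t & t) & ((t | t) & t & (t | q) | ~t) & q | ~~~s
= (t | t & t) & ((t | t) & t | ~t) & q | ~~~s
= (t | t & t) & (t & t | ~t) & q | ~~~s
= (t | t & t) & (t & t | ~t) & q | ~s
= (t & t | t & ~t) & q | ~s
= t & q | ~s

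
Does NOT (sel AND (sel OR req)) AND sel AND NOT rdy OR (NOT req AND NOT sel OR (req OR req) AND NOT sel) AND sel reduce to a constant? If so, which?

yes, False

NOT (sel AND (sel OR req)) AND sel AND NOT rdy OR (NOT req AND NOT sel OR (req OR req) AND NOT sel) AND sel
= NOT (sel AND (sel OR req)) AND sel AND NOT rdy OR (NOT req AND NOT sel OR req AND NOT sel) AND sel   [idempotence]
= NOT (sel AND (sel OR req)) AND sel AND NOT rdy OR NOT sel AND sel   [distribution]
= NOT sel AND sel AND NOT rdy OR NOT sel AND sel   [absorption]
= NOT sel AND sel   [absorption]
= FALSE   [complement]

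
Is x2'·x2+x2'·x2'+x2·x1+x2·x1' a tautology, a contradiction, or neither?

tautology

x2'·x2+x2'·x2'+x2·x1+x2·x1'
= x2'+x2·x1+x2·x1'   [distribution]
= x2'+x2   [distribution]
= 1   [complement]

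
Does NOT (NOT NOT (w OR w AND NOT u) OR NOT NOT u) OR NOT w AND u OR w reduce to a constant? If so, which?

yes, True

NOT (NOT NOT (w OR w AND NOT u) OR NOT NOT u) OR NOT w AND u OR w
= NOT (NOT NOT w OR NOT NOT u) OR NOT w AND u OR w   [absorption]
= NOT w AND NOT u OR NOT w AND u OR w   [De Morgan]
= NOT w OR w   [distribution]
= TRUE   [complement]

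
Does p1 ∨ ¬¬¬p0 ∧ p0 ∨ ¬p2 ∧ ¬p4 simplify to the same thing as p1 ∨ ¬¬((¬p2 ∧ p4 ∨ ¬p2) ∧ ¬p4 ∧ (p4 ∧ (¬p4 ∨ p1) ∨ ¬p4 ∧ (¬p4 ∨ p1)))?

Yes

E1: p1 ∨ ¬¬¬p0 ∧ p0 ∨ ¬p2 ∧ ¬p4
    = p1 ∨ ¬p0 ∧ p0 ∨ ¬p2 ∧ ¬p4   [double negation]
    = p1 ∨ ¬p2 ∧ ¬p4   [complement / identity]
E2: p1 ∨ ¬¬((¬p2 ∧ p4 ∨ ¬p2) ∧ ¬p4 ∧ (p4 ∧ (¬p4 ∨ p1) ∨ ¬p4 ∧ (¬p4 ∨ p1)))
    = p1 ∨ ¬¬((¬p2 ∧ p4 ∨ ¬p2) ∧ ¬p4 ∧ (¬p4 ∨ p1))   [distribution]
    = p1 ∨ ¬¬((¬p2 ∧ p4 ∨ ¬p2) ∧ ¬p4)   [absorption]
    = p1 ∨ (¬p2 ∧ p4 ∨ ¬p2) ∧ ¬p4   [double negation]
    = p1 ∨ ¬p2 ∧ ¬p4   [absorption]
Both reduce to p1 ∨ ¬p2 ∧ ¬p4, so they are equivalent.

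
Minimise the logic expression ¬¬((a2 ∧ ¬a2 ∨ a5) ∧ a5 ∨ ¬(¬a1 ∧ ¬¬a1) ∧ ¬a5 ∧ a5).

a5

¬¬((a2 ∧ ¬a2 ∨ a5) ∧ a5 ∨ ¬(¬a1 ∧ ¬¬a1) ∧ ¬a5 ∧ a5)
= ¬¬(a5 ∧ a5 ∨ ¬(¬a1 ∧ ¬¬a1) ∧ ¬a5 ∧ a5)
= ¬¬(a5 ∧ a5 ∨ (a1 ∨ ¬a1) ∧ ¬a5 ∧ a5)
= a5 ∧ a5 ∨ (a1 ∨ ¬a1) ∧ ¬a5 ∧ a5
= a5 ∧ a5 ∨ ¬a5 ∧ a5
= a5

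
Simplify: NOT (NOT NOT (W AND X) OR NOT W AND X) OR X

NOT (NOT NOT (W AND X) OR NOT W AND X) OR X
= NOT (W AND X OR NOT W AND X) OR X   (double negation)
= NOT X OR X   (distribution)
= TRUE   (complement)

TRUE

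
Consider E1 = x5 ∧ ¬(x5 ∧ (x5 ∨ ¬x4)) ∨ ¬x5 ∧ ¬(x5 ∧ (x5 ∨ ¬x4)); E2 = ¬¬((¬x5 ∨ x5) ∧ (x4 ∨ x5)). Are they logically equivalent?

No

E1: x5 ∧ ¬(x5 ∧ (x5 ∨ ¬x4)) ∨ ¬x5 ∧ ¬(x5 ∧ (x5 ∨ ¬x4))
    = ¬(x5 ∧ (x5 ∨ ¬x4))   [distribution]
    = ¬x5   [absorption]
E2: ¬¬((¬x5 ∨ x5) ∧ (x4 ∨ x5))
    = ¬¬(x4 ∨ x5)   [complement / identity]
    = x4 ∨ x5   [double negation]
These differ: at x4=0, x5=1, E1 = 0 but E2 = 1.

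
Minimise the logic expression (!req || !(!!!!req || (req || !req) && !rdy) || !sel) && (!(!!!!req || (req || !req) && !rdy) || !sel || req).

(!req || !(!!!!req || (req || !req) && !rdy) || !sel) && (!(!!!!req || (req || !req) && !rdy) || !sel || req)
= !req && req || !(!!!!req || (req || !req) && !rdy) || !sel   [distribution]
= !req && req || !(!!!!req || !rdy) || !sel   [complement / identity]
= !req && req || !!!req && rdy || !sel   [De Morgan]
= !!!req && rdy || !sel   [complement / identity]
= !req && rdy || !sel   [double negation]

!req && rdy || !sel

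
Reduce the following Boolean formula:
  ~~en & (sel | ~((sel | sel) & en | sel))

~~en & (sel | ~((sel | sel) & en | sel))
= ~~en & (sel | ~(sel & en | sel))   [idempotence]
= ~~en & (sel | ~sel)   [absorption]
= ~~en   [complement / identity]
= en   [double negation]

en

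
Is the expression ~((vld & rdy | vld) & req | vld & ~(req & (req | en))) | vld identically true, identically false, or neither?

~((vld & rdy | vld) & req | vld & ~(req & (req | en))) | vld
= ~(vld & req | vld & ~(req & (req | en))) | vld   — absorption
= ~(vld & req | vld & ~req) | vld   — absorption
= ~vld | vld   — distribution
= 1   — complement

identically true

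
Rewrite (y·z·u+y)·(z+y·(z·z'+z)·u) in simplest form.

y·z

(y·z·u+y)·(z+y·(z·z'+z)·u)
= (y·z·u+y)·(z+y·z·u)
= y·z+y·z·u
= y·z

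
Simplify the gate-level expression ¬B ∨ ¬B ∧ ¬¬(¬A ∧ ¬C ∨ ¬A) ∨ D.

¬B ∨ ¬B ∧ ¬¬(¬A ∧ ¬C ∨ ¬A) ∨ D
= ¬B ∨ ¬B ∧ ¬¬¬A ∨ D
= ¬B ∨ ¬B ∧ ¬A ∨ D
= ¬B ∨ D

¬B ∨ D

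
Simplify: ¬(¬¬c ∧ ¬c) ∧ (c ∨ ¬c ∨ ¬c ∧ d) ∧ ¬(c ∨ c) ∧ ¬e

¬(¬¬c ∧ ¬c) ∧ (c ∨ ¬c ∨ ¬c ∧ d) ∧ ¬(c ∨ c) ∧ ¬e
= ¬(¬¬c ∧ ¬c) ∧ (c ∨ ¬c ∨ ¬c ∧ d) ∧ ¬c ∧ ¬e   — idempotence
= (¬c ∨ c) ∧ (c ∨ ¬c ∨ ¬c ∧ d) ∧ ¬c ∧ ¬e   — De Morgan
= (c ∨ ¬c ∨ ¬c ∧ d) ∧ ¬c ∧ ¬e   — complement / identity
= (c ∨ ¬c) ∧ ¬c ∧ ¬e   — absorption
= ¬c ∧ ¬e   — complement / identity

¬c ∧ ¬e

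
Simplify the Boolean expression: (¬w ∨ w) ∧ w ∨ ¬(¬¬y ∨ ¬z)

w ∨ ¬y ∧ z

(¬w ∨ w) ∧ w ∨ ¬(¬¬y ∨ ¬z)
= (¬w ∨ w) ∧ w ∨ ¬y ∧ z   (De Morgan)
= w ∨ ¬y ∧ z   (complement / identity)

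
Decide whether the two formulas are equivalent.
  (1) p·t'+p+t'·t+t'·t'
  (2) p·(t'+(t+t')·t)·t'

E1: p·t'+p+t'·t+t'·t'
    = p+t'·t+t'·t'   [absorption]
    = p+t'   [distribution]
E2: p·(t'+(t+t')·t)·t'
    = p·(t'+t)·t'   [complement / identity]
    = p·t'   [complement / identity]
These differ: at p=0, t=0, E1 = 1 but E2 = 0.

No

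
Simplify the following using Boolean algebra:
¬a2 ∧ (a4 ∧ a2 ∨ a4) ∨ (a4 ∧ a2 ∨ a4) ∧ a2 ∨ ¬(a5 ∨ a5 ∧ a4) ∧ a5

a4

¬a2 ∧ (a4 ∧ a2 ∨ a4) ∨ (a4 ∧ a2 ∨ a4) ∧ a2 ∨ ¬(a5 ∨ a5 ∧ a4) ∧ a5
= a4 ∧ a2 ∨ a4 ∨ ¬(a5 ∨ a5 ∧ a4) ∧ a5
= a4 ∨ ¬(a5 ∨ a5 ∧ a4) ∧ a5
= a4 ∨ ¬a5 ∧ a5
= a4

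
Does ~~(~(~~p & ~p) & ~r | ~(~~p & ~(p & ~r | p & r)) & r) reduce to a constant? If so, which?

yes, True

~~(~(~~p & ~p) & ~r | ~(~~p & ~(p & ~r | p & r)) & r)
= ~~(~(~~p & ~p) & ~r | ~(~~p & ~p) & r)
= ~~~(~~p & ~p)
= ~~(~p | p)
= ~p | p
= 1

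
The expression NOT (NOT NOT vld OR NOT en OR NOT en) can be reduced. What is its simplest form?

NOT vld AND en

NOT (NOT NOT vld OR NOT en OR NOT en)
= NOT (NOT NOT vld OR NOT en)   [idempotence]
= NOT vld AND en   [De Morgan]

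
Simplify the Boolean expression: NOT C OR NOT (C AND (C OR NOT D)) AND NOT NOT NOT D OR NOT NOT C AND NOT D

NOT C OR NOT (C AND (C OR NOT D)) AND NOT NOT NOT D OR NOT NOT C AND NOT D
= NOT C OR NOT (C AND (C OR NOT D)) AND NOT NOT NOT D OR C AND NOT D   — double negation
= NOT C OR NOT C AND NOT NOT NOT D OR C AND NOT D   — absorption
= NOT C OR NOT C AND NOT D OR C AND NOT D   — double negation
= NOT C OR NOT D   — distribution

NOT C OR NOT D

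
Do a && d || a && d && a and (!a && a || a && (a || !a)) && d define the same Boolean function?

E1: a && d || a && d && a
    = a && d   — absorption
E2: (!a && a || a && (a || !a)) && d
    = (!a && a || a) && d   — complement / identity
    = a && d   — complement / identity
Both reduce to a && d, so they are equivalent.

Yes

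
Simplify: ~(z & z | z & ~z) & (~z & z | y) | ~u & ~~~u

~(z & z | z & ~z) & (~z & z | y) | ~u & ~~~u
= ~(z & z | z & ~z) & (~z & z | y) | ~u & ~u
= ~(z & z | z & ~z) & (~z & z | y) | ~u
= ~z & (~z & z | y) | ~u
= ~z & y | ~u

~z & y | ~u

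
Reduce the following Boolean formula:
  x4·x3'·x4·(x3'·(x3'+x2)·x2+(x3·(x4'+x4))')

x4·x3'·x4·(x3'·(x3'+x2)·x2+(x3·(x4'+x4))')
= x4·x3'·x4·(x3'·(x3'+x2)·x2+x3')   [complement / identity]
= x4·x3'·x4·(x3'·x2+x3')   [absorption]
= x4·x3'·x4·x3'   [absorption]
= x4·x3'   [idempotence]

x4·x3'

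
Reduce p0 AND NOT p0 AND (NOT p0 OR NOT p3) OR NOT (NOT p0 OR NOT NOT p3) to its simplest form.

p0 AND NOT p3

p0 AND NOT p0 AND (NOT p0 OR NOT p3) OR NOT (NOT p0 OR NOT NOT p3)
= p0 AND NOT p0 AND (NOT p0 OR NOT p3) OR p0 AND NOT p3   (De Morgan)
= p0 AND NOT p0 OR p0 AND NOT p3   (absorption)
= p0 AND NOT p3   (complement / identity)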